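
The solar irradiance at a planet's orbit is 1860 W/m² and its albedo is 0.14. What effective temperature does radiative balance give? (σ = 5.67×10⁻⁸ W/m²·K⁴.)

Power absorbed = (1−a)S·πR²; power emitted = 4πR²σT⁴. Equating and cancelling πR²:
T = ((1−a)S / 4σ)^(1/4) = (1600 / (4 × 5.67×10⁻⁸))^(1/4) = (7.05×10^9)^(1/4).
T = 290 K.

T ≈ 290 K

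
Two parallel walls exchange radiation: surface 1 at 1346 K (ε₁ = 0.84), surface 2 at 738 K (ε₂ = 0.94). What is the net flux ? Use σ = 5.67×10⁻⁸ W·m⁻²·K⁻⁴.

For two large parallel gray plates, q = σ(T₁⁴ − T₂⁴) / (1/ε₁ + 1/ε₂ − 1).
1/ε₁ + 1/ε₂ − 1 = 1/0.84 + 1/0.94 − 1 = 1.254.
T₁⁴ − T₂⁴ = 3.28×10^12 − 2.97×10^11 = 2.99×10^12 K⁴.
q = 5.67×10⁻⁸ × 2.99×10^12 / 1.254 = 1.35×10^5 W/m².

q ≈ 1.35×10^5 W/m²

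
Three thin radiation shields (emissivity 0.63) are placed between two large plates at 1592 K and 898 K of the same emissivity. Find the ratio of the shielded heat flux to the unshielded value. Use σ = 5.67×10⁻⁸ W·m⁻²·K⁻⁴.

ratio ≈ 0.250

With N identical shields there are N+1 = 4 gaps in series, each with the same radiative resistance, so the flux falls to 1/(N+1) of its unshielded value.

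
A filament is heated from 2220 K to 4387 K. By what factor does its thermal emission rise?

P ∝ T⁴, so the ratio is (4387/2220)⁴ = (1.976)⁴ = 15.2.

ratio ≈ 15.2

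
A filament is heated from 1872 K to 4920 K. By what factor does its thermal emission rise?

ratio ≈ 47.7

P ∝ T⁴, so the ratio is (4920/1872)⁴ = (2.628)⁴ = 47.7.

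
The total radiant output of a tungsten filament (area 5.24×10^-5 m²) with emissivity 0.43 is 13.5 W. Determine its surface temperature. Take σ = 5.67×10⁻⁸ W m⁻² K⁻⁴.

From P = εσAT⁴, T = (P / εσA)^(1/4) = (13.5 / (0.43 × 5.67×10⁻⁸ × 5.24×10^-5))^(1/4).
T = (1.06×10^13)^(1/4) = 1800 K.

T ≈ 1800 K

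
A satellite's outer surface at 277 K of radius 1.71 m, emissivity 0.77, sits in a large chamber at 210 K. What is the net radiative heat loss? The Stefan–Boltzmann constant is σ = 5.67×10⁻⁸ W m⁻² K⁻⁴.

Q ≈ 6320 W

A = 4πr² = 4π × (1.71)² = 36.7 m².
Q = εσA(T⁴ − T_s⁴). T⁴ − T_s⁴ = (277)⁴ − (210)⁴ = 5.89×10^9 − 1.94×10^9 = 3.94×10^9 K⁴.
Q = 0.77 × 5.67×10⁻⁸ × 36.7 × 3.94×10^9 = 6320 W.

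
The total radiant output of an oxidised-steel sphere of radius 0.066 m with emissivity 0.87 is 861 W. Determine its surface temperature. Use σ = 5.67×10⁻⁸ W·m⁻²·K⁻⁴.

A = 4πr² = 4π × (0.066)² = 0.0547 m².
From P = εσAT⁴, T = (P / εσA)^(1/4) = (861 / (0.87 × 5.67×10⁻⁸ × 0.0547))^(1/4).
T = (3.19×10^11)^(1/4) = 751 K.

T ≈ 751 K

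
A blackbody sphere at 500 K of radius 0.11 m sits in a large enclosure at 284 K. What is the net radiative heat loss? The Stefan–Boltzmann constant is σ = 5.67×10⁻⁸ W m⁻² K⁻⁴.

Q ≈ 483 W

A = 4πr² = 4π × (0.11)² = 0.152 m².
Q = σA(T⁴ − T_s⁴). T⁴ − T_s⁴ = (500)⁴ − (284)⁴ = 6.25×10^10 − 6.51×10^9 = 5.60×10^10 K⁴.
Q = 5.67×10⁻⁸ × 0.152 × 5.60×10^10 = 483 W.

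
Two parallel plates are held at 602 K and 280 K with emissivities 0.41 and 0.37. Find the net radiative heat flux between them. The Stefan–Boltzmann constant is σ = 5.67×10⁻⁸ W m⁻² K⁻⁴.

For two large parallel gray plates, q = σ(T₁⁴ − T₂⁴) / (1/ε₁ + 1/ε₂ − 1).
1/ε₁ + 1/ε₂ − 1 = 1/0.41 + 1/0.37 − 1 = 4.142.
T₁⁴ − T₂⁴ = 1.31×10^11 − 6.15×10^9 = 1.25×10^11 K⁴.
q = 5.67×10⁻⁸ × 1.25×10^11 / 4.142 = 1710 W/m².

q ≈ 1710 W/m²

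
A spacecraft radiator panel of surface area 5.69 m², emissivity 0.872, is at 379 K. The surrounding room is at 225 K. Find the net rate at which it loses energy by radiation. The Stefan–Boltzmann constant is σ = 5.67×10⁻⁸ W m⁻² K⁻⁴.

Q = εσA(T⁴ − T_s⁴). T⁴ − T_s⁴ = (379)⁴ − (225)⁴ = 2.06×10^10 − 2.56×10^9 = 1.81×10^10 K⁴.
Q = 0.872 × 5.67×10⁻⁸ × 5.69 × 1.81×10^10 = 5080 W.

Q ≈ 5080 W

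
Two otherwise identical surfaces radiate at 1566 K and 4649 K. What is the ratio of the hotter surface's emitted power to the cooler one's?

P ∝ T⁴, so the ratio is (4649/1566)⁴ = (2.969)⁴ = 77.7.

ratio ≈ 77.7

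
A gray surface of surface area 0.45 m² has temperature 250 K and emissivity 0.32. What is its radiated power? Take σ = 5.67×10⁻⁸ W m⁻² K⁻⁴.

P ≈ 31.9 W

Stefan–Boltzmann: P = εσAT⁴ = 0.32 × 5.67×10⁻⁸ × 0.450 × (250)⁴ = 0.32 × 5.67×10⁻⁸ × 0.450 × 3.91×10^9.
P = 31.9 W.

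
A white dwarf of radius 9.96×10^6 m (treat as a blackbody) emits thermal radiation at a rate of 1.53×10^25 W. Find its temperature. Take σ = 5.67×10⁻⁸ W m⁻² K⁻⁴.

A = 4πr² = 4π × (9.96×10^6)² = 1.25×10^15 m².
From P = σAT⁴, T = (P / σA)^(1/4) = (1.53×10^25 / (5.67×10⁻⁸ × 1.25×10^15))^(1/4).
T = (2.16×10^17)^(1/4) = 21600 K.

T ≈ 21600 K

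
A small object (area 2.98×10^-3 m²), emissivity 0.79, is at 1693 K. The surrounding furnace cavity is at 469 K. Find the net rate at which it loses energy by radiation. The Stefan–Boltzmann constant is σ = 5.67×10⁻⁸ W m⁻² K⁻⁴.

Q = εσA(T⁴ − T_s⁴). T⁴ − T_s⁴ = (1693)⁴ − (469)⁴ = 8.22×10^12 − 4.84×10^10 = 8.17×10^12 K⁴.
Q = 0.79 × 5.67×10⁻⁸ × 2.98×10^-3 × 8.17×10^12 = 1090 W.

Q ≈ 1090 W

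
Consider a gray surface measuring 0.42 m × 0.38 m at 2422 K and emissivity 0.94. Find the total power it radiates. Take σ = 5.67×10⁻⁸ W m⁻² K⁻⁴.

P ≈ 2.93×10^5 W

A = 0.42 × 0.38 = 0.160 m².
Stefan–Boltzmann: P = εσAT⁴ = 0.94 × 5.67×10⁻⁸ × 0.160 × (2422)⁴ = 0.94 × 5.67×10⁻⁸ × 0.160 × 3.44×10^13.
P = 2.93×10^5 W.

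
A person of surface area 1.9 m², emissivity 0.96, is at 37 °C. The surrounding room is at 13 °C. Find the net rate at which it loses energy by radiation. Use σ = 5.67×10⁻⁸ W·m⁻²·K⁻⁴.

Q ≈ 263 W

Convert: 37 °C = 310 K; 13 °C = 286 K.
Q = εσA(T⁴ − T_s⁴). T⁴ − T_s⁴ = (310)⁴ − (286)⁴ = 9.24×10^9 − 6.69×10^9 = 2.54×10^9 K⁴.
Q = 0.96 × 5.67×10⁻⁸ × 1.90 × 2.54×10^9 = 263 W.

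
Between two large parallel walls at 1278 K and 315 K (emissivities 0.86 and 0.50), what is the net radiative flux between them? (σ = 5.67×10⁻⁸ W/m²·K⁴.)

For two large parallel gray plates, q = σ(T₁⁴ − T₂⁴) / (1/ε₁ + 1/ε₂ − 1).
1/ε₁ + 1/ε₂ − 1 = 1/0.86 + 1/0.50 − 1 = 2.163.
T₁⁴ − T₂⁴ = 2.67×10^12 − 9.85×10^9 = 2.66×10^12 K⁴.
q = 5.67×10⁻⁸ × 2.66×10^12 / 2.163 = 69700 W/m².

q ≈ 69700 W/m²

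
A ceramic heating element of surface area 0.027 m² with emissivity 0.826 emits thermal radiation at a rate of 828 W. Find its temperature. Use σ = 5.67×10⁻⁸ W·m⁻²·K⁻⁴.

From P = εσAT⁴, T = (P / εσA)^(1/4) = (828 / (0.826 × 5.67×10⁻⁸ × 0.0270))^(1/4).
T = (6.55×10^11)^(1/4) = 900 K.

T ≈ 900 K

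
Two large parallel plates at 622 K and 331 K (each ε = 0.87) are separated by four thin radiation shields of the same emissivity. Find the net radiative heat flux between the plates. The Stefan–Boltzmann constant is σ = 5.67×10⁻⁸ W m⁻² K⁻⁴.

Each of the 5 gaps contributes resistance (2/ε − 1) = 2/0.87 − 1 = 1.299; total = 6.494.
q = σ(T₁⁴ − T₂⁴) / 6.494 = 5.67×10⁻⁸ × 1.38×10^11 / 6.494 = 1200 W/m².

q ≈ 1200 W/m²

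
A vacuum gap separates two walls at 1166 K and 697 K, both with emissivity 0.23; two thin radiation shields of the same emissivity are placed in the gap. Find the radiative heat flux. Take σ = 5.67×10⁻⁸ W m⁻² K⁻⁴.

q ≈ 3960 W/m²

Each of the 3 gaps contributes resistance (2/ε − 1) = 2/0.23 − 1 = 7.696; total = 23.09.
q = σ(T₁⁴ − T₂⁴) / 23.09 = 5.67×10⁻⁸ × 1.61×10^12 / 23.09 = 3960 W/m².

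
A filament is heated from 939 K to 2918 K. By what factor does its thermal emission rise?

P ∝ T⁴, so the ratio is (2918/939)⁴ = (3.108)⁴ = 93.3.

ratio ≈ 93.3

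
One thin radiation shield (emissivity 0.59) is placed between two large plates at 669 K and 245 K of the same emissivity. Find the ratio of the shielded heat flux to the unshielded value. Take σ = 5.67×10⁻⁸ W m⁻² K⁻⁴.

With N identical shields there are N+1 = 2 gaps in series, each with the same radiative resistance, so the flux falls to 1/(N+1) of its unshielded value.

ratio ≈ 0.500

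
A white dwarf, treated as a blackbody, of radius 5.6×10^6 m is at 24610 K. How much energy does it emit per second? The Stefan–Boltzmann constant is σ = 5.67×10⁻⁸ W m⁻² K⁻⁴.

P ≈ 8.20×10^24 W

A = 4πr² = 4π × (5.6×10^6)² = 3.94×10^14 m².
P = σAT⁴ = 5.67×10⁻⁸ × 3.94×10^14 × (24610)⁴ = 5.67×10⁻⁸ × 3.94×10^14 × 3.67×10^17.
P = 8.20×10^24 W.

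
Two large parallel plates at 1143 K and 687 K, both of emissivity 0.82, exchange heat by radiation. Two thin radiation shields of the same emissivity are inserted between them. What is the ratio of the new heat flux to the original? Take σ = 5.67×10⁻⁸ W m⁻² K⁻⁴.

ratio ≈ 0.333

With N identical shields there are N+1 = 3 gaps in series, each with the same radiative resistance, so the flux falls to 1/(N+1) of its unshielded value.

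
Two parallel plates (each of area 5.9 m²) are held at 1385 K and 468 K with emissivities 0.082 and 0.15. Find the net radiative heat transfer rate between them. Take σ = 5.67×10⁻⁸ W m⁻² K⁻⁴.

Q ≈ 68000 W

For two large parallel gray plates, q = σ(T₁⁴ − T₂⁴) / (1/ε₁ + 1/ε₂ − 1).
1/ε₁ + 1/ε₂ − 1 = 1/0.082 + 1/0.15 − 1 = 17.86.
T₁⁴ − T₂⁴ = 3.68×10^12 − 4.80×10^10 = 3.63×10^12 K⁴.
q = 5.67×10⁻⁸ × 3.63×10^12 / 17.86 = 11500 W/m².
Q = q·A = 11500 × 5.9 = 68000 W.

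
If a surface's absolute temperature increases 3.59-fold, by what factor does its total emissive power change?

P ∝ T⁴, so the power scales as (3.59)⁴ = 166.

factor ≈ 166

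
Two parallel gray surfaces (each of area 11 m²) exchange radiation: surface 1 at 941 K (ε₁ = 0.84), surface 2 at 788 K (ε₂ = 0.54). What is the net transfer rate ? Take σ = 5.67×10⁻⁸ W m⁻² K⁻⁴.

For two large parallel gray plates, q = σ(T₁⁴ − T₂⁴) / (1/ε₁ + 1/ε₂ − 1).
1/ε₁ + 1/ε₂ − 1 = 1/0.84 + 1/0.54 − 1 = 2.042.
T₁⁴ − T₂⁴ = 7.84×10^11 − 3.86×10^11 = 3.99×10^11 K⁴.
q = 5.67×10⁻⁸ × 3.99×10^11 / 2.042 = 11100 W/m².
Q = q·A = 11100 × 11 = 1.22×10^5 W.

Q ≈ 1.22×10^5 W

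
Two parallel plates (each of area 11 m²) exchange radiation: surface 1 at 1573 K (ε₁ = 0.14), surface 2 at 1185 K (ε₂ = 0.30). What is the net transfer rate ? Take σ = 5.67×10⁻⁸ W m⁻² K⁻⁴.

For two large parallel gray plates, q = σ(T₁⁴ − T₂⁴) / (1/ε₁ + 1/ε₂ − 1).
1/ε₁ + 1/ε₂ − 1 = 1/0.14 + 1/0.30 − 1 = 9.476.
T₁⁴ − T₂⁴ = 6.12×10^12 − 1.97×10^12 = 4.15×10^12 K⁴.
q = 5.67×10⁻⁸ × 4.15×10^12 / 9.476 = 24800 W/m².
Q = q·A = 24800 × 11 = 2.73×10^5 W.

Q ≈ 2.73×10^5 W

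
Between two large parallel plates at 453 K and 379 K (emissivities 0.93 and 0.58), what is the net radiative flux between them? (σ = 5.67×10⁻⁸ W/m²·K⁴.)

For two large parallel gray plates, q = σ(T₁⁴ − T₂⁴) / (1/ε₁ + 1/ε₂ − 1).
1/ε₁ + 1/ε₂ − 1 = 1/0.93 + 1/0.58 − 1 = 1.799.
T₁⁴ − T₂⁴ = 4.21×10^10 − 2.06×10^10 = 2.15×10^10 K⁴.
q = 5.67×10⁻⁸ × 2.15×10^10 / 1.799 = 677 W/m².

q ≈ 677 W/m²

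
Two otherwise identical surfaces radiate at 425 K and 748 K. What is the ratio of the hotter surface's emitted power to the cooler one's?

ratio ≈ 9.60

P ∝ T⁴, so the ratio is (748/425)⁴ = (1.760)⁴ = 9.60.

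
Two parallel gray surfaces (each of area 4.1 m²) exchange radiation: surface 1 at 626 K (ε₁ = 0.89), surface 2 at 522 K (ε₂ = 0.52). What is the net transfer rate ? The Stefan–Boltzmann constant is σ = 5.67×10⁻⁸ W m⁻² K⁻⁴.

Q ≈ 9010 W

For two large parallel gray plates, q = σ(T₁⁴ − T₂⁴) / (1/ε₁ + 1/ε₂ − 1).
1/ε₁ + 1/ε₂ − 1 = 1/0.89 + 1/0.52 − 1 = 2.047.
T₁⁴ − T₂⁴ = 1.54×10^11 − 7.42×10^10 = 7.93×10^10 K⁴.
q = 5.67×10⁻⁸ × 7.93×10^10 / 2.047 = 2200 W/m².
Q = q·A = 2200 × 4.1 = 9010 W.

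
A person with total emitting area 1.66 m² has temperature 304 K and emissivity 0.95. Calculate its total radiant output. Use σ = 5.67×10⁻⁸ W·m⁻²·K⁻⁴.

P = εσAT⁴ = 0.95 × 5.67×10⁻⁸ × 1.66 × (304)⁴ = 0.95 × 5.67×10⁻⁸ × 1.66 × 8.54×10^9.
P = 764 W.

P ≈ 764 W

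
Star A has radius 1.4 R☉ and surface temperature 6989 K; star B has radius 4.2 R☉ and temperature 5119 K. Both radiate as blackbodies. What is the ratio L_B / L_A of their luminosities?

L = 4πR²σT⁴ ∝ R²T⁴, so L_B/L_A = (4.2/1.4)² × (5119/6989)⁴ = 9.00 × 0.288 = 2.59.

L_B/L_A ≈ 2.59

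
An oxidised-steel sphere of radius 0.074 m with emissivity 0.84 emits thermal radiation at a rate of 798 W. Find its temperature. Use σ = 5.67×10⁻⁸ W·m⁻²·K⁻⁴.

A = 4πr² = 4π × (0.074)² = 0.0688 m².
From P = εσAT⁴, T = (P / εσA)^(1/4) = (798 / (0.84 × 5.67×10⁻⁸ × 0.0688))^(1/4).
T = (2.43×10^11)^(1/4) = 702 K.

T ≈ 702 K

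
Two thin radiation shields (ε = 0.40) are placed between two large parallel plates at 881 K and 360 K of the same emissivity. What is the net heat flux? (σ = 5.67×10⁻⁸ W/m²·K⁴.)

q ≈ 2770 W/m²

Each of the 3 gaps contributes resistance (2/ε − 1) = 2/0.40 − 1 = 4.000; total = 12.00.
q = σ(T₁⁴ − T₂⁴) / 12.00 = 5.67×10⁻⁸ × 5.86×10^11 / 12.00 = 2770 W/m².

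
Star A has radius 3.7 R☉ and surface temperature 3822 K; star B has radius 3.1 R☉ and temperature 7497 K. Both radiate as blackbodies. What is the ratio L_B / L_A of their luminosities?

L = 4πR²σT⁴ ∝ R²T⁴, so L_B/L_A = (3.1/3.7)² × (7497/3822)⁴ = 0.702 × 14.8 = 10.4.

L_B/L_A ≈ 10.4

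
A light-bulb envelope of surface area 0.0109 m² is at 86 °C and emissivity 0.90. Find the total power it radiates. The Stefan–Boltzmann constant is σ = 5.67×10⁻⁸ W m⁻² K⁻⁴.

P ≈ 9.24 W

86 °C = 359 K.
Stefan–Boltzmann: P = εσAT⁴ = 0.90 × 5.67×10⁻⁸ × 0.0109 × (359)⁴ = 0.90 × 5.67×10⁻⁸ × 0.0109 × 1.66×10^10.
P = 9.24 W.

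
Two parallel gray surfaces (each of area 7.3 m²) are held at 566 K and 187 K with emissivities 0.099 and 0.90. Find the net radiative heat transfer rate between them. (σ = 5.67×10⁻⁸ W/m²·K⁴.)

Q ≈ 4110 W

For two large parallel gray plates, q = σ(T₁⁴ − T₂⁴) / (1/ε₁ + 1/ε₂ − 1).
1/ε₁ + 1/ε₂ − 1 = 1/0.099 + 1/0.90 − 1 = 10.21.
T₁⁴ − T₂⁴ = 1.03×10^11 − 1.22×10^9 = 1.01×10^11 K⁴.
q = 5.67×10⁻⁸ × 1.01×10^11 / 10.21 = 563 W/m².
Q = q·A = 563 × 7.3 = 4110 W.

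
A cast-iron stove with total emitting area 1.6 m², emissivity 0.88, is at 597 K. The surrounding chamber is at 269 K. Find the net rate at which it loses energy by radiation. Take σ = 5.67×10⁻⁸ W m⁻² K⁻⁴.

Q = εσA(T⁴ − T_s⁴). T⁴ − T_s⁴ = (597)⁴ − (269)⁴ = 1.27×10^11 − 5.24×10^9 = 1.22×10^11 K⁴.
Q = 0.88 × 5.67×10⁻⁸ × 1.60 × 1.22×10^11 = 9720 W.

Q ≈ 9720 W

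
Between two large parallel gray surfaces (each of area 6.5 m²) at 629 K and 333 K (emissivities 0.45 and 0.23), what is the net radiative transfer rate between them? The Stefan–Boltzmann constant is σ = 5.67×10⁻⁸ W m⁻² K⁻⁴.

For two large parallel gray plates, q = σ(T₁⁴ − T₂⁴) / (1/ε₁ + 1/ε₂ − 1).
1/ε₁ + 1/ε₂ − 1 = 1/0.45 + 1/0.23 − 1 = 5.570.
T₁⁴ − T₂⁴ = 1.57×10^11 − 1.23×10^10 = 1.44×10^11 K⁴.
q = 5.67×10⁻⁸ × 1.44×10^11 / 5.570 = 1470 W/m².
Q = q·A = 1470 × 6.5 = 9540 W.

Q ≈ 9540 W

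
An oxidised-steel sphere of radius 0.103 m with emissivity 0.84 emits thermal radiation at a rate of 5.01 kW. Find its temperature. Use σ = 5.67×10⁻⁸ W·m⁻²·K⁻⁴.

T ≈ 942 K

A = 4πr² = 4π × (0.103)² = 0.133 m².
From P = εσAT⁴, T = (P / εσA)^(1/4) = (5010 / (0.84 × 5.67×10⁻⁸ × 0.133))^(1/4).
T = (7.89×10^11)^(1/4) = 942 K.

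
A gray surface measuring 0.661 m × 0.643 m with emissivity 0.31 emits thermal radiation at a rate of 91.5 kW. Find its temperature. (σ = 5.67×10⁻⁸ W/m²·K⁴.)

A = 0.661 × 0.643 = 0.425 m².
From P = εσAT⁴, T = (P / εσA)^(1/4) = (91500 / (0.31 × 5.67×10⁻⁸ × 0.425))^(1/4).
T = (1.22×10^13)^(1/4) = 1870 K.

T ≈ 1870 K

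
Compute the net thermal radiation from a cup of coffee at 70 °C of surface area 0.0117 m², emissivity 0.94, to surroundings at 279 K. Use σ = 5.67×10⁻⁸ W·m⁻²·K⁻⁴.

Q ≈ 4.85 W

Convert: 70 °C = 343 K.
Q = εσA(T⁴ − T_s⁴). T⁴ − T_s⁴ = (343)⁴ − (279)⁴ = 1.38×10^10 − 6.06×10^9 = 7.78×10^9 K⁴.
Q = 0.94 × 5.67×10⁻⁸ × 0.0117 × 7.78×10^9 = 4.85 W.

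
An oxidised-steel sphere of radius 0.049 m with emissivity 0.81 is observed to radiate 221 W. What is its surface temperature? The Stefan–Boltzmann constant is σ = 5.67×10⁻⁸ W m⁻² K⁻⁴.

T ≈ 632 K

A = 4πr² = 4π × (0.049)² = 0.0302 m².
From P = εσAT⁴, T = (P / εσA)^(1/4) = (221 / (0.81 × 5.67×10⁻⁸ × 0.0302))^(1/4).
T = (1.59×10^11)^(1/4) = 632 K.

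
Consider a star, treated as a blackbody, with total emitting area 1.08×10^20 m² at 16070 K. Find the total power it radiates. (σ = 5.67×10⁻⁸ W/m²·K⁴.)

P = σAT⁴ = 5.67×10⁻⁸ × 1.08×10^20 × (16070)⁴ = 5.67×10⁻⁸ × 1.08×10^20 × 6.67×10^16.
P = 4.08×10^29 W.

P ≈ 4.08×10^29 W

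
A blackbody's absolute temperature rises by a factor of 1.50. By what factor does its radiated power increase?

P ∝ T⁴, so the power scales as (1.50)⁴ = 5.06.

factor ≈ 5.06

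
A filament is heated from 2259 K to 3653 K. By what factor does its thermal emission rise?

P ∝ T⁴, so the ratio is (3653/2259)⁴ = (1.617)⁴ = 6.84.

ratio ≈ 6.84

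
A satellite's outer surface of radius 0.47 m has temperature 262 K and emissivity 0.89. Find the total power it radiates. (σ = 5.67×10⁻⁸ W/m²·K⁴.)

A = 4πr² = 4π × (0.47)² = 2.78 m².
P = εσAT⁴ = 0.89 × 5.67×10⁻⁸ × 2.78 × (262)⁴ = 0.89 × 5.67×10⁻⁸ × 2.78 × 4.71×10^9.
P = 660 W.

P ≈ 660 W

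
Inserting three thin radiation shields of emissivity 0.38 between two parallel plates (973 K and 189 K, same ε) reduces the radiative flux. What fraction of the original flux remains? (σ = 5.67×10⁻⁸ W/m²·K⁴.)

With N identical shields there are N+1 = 4 gaps in series, each with the same radiative resistance, so the flux falls to 1/(N+1) of its unshielded value.

ratio ≈ 0.250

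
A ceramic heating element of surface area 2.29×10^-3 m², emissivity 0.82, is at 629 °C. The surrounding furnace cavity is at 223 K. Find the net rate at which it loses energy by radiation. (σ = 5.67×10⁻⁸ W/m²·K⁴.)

Q ≈ 70.2 W

Convert: 629 °C = 902 K.
Q = εσA(T⁴ − T_s⁴). T⁴ − T_s⁴ = (902)⁴ − (223)⁴ = 6.62×10^11 − 2.47×10^9 = 6.59×10^11 K⁴.
Q = 0.82 × 5.67×10⁻⁸ × 2.29×10^-3 × 6.59×10^11 = 70.2 W.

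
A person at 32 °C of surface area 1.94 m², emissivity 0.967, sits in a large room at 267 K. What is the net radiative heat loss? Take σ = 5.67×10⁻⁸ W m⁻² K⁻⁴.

Convert: 32 °C = 305 K.
Q = εσA(T⁴ − T_s⁴). T⁴ − T_s⁴ = (305)⁴ − (267)⁴ = 8.65×10^9 − 5.08×10^9 = 3.57×10^9 K⁴.
Q = 0.967 × 5.67×10⁻⁸ × 1.94 × 3.57×10^9 = 380 W.

Q ≈ 380 W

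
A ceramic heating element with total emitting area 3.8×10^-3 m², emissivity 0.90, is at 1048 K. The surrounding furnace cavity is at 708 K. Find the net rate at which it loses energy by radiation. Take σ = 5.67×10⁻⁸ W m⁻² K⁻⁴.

Q ≈ 185 W

Q = εσA(T⁴ − T_s⁴). T⁴ − T_s⁴ = (1048)⁴ − (708)⁴ = 1.21×10^12 − 2.51×10^11 = 9.55×10^11 K⁴.
Q = 0.90 × 5.67×10⁻⁸ × 3.80×10^-3 × 9.55×10^11 = 185 W.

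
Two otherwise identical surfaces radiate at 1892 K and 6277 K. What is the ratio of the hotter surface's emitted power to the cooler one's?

ratio ≈ 121

P ∝ T⁴, so the ratio is (6277/1892)⁴ = (3.318)⁴ = 121.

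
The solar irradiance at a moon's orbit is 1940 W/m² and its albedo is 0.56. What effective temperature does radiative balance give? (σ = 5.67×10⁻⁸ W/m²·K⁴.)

T ≈ 248 K

Power absorbed = (1−a)S·πR²; power emitted = 4πR²σT⁴. Equating and cancelling πR²:
T = ((1−a)S / 4σ)^(1/4) = (854 / (4 × 5.67×10⁻⁸))^(1/4) = (3.76×10^9)^(1/4).
T = 248 K.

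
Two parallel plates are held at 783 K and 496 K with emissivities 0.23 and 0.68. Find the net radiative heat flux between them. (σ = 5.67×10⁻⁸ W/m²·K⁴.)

q ≈ 3710 W/m²

For two large parallel gray plates, q = σ(T₁⁴ − T₂⁴) / (1/ε₁ + 1/ε₂ − 1).
1/ε₁ + 1/ε₂ − 1 = 1/0.23 + 1/0.68 − 1 = 4.818.
T₁⁴ − T₂⁴ = 3.76×10^11 − 6.05×10^10 = 3.15×10^11 K⁴.
q = 5.67×10⁻⁸ × 3.15×10^11 / 4.818 = 3710 W/m².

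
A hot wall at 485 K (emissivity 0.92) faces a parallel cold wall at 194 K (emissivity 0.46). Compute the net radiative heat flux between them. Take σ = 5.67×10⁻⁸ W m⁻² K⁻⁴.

For two large parallel gray plates, q = σ(T₁⁴ − T₂⁴) / (1/ε₁ + 1/ε₂ − 1).
1/ε₁ + 1/ε₂ − 1 = 1/0.92 + 1/0.46 − 1 = 2.261.
T₁⁴ − T₂⁴ = 5.53×10^10 − 1.42×10^9 = 5.39×10^10 K⁴.
q = 5.67×10⁻⁸ × 5.39×10^10 / 2.261 = 1350 W/m².

q ≈ 1350 W/m²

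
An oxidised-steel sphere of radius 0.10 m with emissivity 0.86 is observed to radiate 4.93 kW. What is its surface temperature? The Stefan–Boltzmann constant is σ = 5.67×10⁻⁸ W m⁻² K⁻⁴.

A = 4πr² = 4π × (0.10)² = 0.126 m².
From P = εσAT⁴, T = (P / εσA)^(1/4) = (4930 / (0.86 × 5.67×10⁻⁸ × 0.126))^(1/4).
T = (8.05×10^11)^(1/4) = 947 K.

T ≈ 947 K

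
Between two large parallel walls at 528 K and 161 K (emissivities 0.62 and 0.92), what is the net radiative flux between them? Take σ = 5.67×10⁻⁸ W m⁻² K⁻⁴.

For two large parallel gray plates, q = σ(T₁⁴ − T₂⁴) / (1/ε₁ + 1/ε₂ − 1).
1/ε₁ + 1/ε₂ − 1 = 1/0.62 + 1/0.92 − 1 = 1.700.
T₁⁴ − T₂⁴ = 7.77×10^10 − 6.72×10^8 = 7.70×10^10 K⁴.
q = 5.67×10⁻⁸ × 7.70×10^10 / 1.700 = 2570 W/m².

q ≈ 2570 W/m²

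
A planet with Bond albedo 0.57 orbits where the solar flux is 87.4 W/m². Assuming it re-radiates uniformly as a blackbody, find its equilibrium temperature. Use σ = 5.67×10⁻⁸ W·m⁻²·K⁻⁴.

T ≈ 113 K

Power absorbed = (1−a)S·πR²; power emitted = 4πR²σT⁴. Equating and cancelling πR²:
T = ((1−a)S / 4σ)^(1/4) = (37.6 / (4 × 5.67×10⁻⁸))^(1/4) = (1.66×10^8)^(1/4).
T = 113 K.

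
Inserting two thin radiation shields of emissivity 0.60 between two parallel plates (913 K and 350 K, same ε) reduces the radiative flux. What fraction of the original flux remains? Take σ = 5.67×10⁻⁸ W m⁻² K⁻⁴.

ratio ≈ 0.333

With N identical shields there are N+1 = 3 gaps in series, each with the same radiative resistance, so the flux falls to 1/(N+1) of its unshielded value.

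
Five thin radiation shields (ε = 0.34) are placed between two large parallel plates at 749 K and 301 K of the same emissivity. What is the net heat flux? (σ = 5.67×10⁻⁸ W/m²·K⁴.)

q ≈ 593 W/m²

Each of the 6 gaps contributes resistance (2/ε − 1) = 2/0.34 − 1 = 4.882; total = 29.29.
q = σ(T₁⁴ − T₂⁴) / 29.29 = 5.67×10⁻⁸ × 3.07×10^11 / 29.29 = 593 W/m².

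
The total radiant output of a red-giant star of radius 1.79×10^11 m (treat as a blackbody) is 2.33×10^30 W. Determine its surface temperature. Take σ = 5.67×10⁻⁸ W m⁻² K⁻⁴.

T ≈ 3180 K

A = 4πr² = 4π × (1.79×10^11)² = 4.03×10^23 m².
From P = σAT⁴, T = (P / σA)^(1/4) = (2.33×10^30 / (5.67×10⁻⁸ × 4.03×10^23))^(1/4).
T = (1.02×10^14)^(1/4) = 3180 K.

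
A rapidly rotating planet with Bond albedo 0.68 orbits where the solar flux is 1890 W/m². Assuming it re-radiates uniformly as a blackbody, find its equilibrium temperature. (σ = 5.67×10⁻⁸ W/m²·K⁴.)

Power absorbed = (1−a)S·πR²; power emitted = 4πR²σT⁴. Equating and cancelling πR²:
T = ((1−a)S / 4σ)^(1/4) = (605 / (4 × 5.67×10⁻⁸))^(1/4) = (2.67×10^9)^(1/4).
T = 227 K.

T ≈ 227 K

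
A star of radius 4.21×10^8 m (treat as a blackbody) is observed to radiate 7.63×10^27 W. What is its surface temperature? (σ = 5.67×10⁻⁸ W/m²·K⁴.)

A = 4πr² = 4π × (4.21×10^8)² = 2.23×10^18 m².
From P = σAT⁴, T = (P / σA)^(1/4) = (7.63×10^27 / (5.67×10⁻⁸ × 2.23×10^18))^(1/4).
T = (6.04×10^16)^(1/4) = 15700 K.

T ≈ 15700 K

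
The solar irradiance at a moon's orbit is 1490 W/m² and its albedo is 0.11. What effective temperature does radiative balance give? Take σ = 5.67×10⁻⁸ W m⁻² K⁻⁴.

T ≈ 277 K

Power absorbed = (1−a)S·πR²; power emitted = 4πR²σT⁴. Equating and cancelling πR²:
T = ((1−a)S / 4σ)^(1/4) = (1330 / (4 × 5.67×10⁻⁸))^(1/4) = (5.85×10^9)^(1/4).
T = 277 K.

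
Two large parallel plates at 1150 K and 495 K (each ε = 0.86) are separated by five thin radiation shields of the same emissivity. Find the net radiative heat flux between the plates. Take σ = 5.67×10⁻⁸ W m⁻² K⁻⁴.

q ≈ 12000 W/m²

Each of the 6 gaps contributes resistance (2/ε − 1) = 2/0.86 − 1 = 1.326; total = 7.953.
q = σ(T₁⁴ − T₂⁴) / 7.953 = 5.67×10⁻⁸ × 1.69×10^12 / 7.953 = 12000 W/m².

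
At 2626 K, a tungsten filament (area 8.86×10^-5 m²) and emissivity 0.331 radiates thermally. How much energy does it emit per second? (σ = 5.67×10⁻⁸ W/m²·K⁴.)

P ≈ 79.1 W

Stefan–Boltzmann: P = εσAT⁴ = 0.331 × 5.67×10⁻⁸ × 8.86×10^-5 × (2626)⁴ = 0.331 × 5.67×10⁻⁸ × 8.86×10^-5 × 4.76×10^13.
P = 79.1 W.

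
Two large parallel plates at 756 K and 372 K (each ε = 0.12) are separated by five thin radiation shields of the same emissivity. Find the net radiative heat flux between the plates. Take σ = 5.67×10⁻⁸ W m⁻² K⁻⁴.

Each of the 6 gaps contributes resistance (2/ε − 1) = 2/0.12 − 1 = 15.67; total = 94.00.
q = σ(T₁⁴ − T₂⁴) / 94.00 = 5.67×10⁻⁸ × 3.08×10^11 / 94.00 = 185 W/m².

q ≈ 185 W/m²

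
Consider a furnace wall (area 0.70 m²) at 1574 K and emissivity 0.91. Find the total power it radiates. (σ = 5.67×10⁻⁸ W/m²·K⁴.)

P ≈ 2.22×10^5 W

Stefan–Boltzmann: P = εσAT⁴ = 0.91 × 5.67×10⁻⁸ × 0.700 × (1574)⁴ = 0.91 × 5.67×10⁻⁸ × 0.700 × 6.14×10^12.
P = 2.22×10^5 W.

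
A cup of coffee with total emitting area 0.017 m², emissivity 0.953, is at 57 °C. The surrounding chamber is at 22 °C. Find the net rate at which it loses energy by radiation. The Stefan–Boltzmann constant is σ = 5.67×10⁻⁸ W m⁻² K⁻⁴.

Convert: 57 °C = 330 K; 22 °C = 295 K.
Q = εσA(T⁴ − T_s⁴). T⁴ − T_s⁴ = (330)⁴ − (295)⁴ = 1.19×10^10 − 7.57×10^9 = 4.29×10^9 K⁴.
Q = 0.953 × 5.67×10⁻⁸ × 0.0170 × 4.29×10^9 = 3.94 W.

Q ≈ 3.94 W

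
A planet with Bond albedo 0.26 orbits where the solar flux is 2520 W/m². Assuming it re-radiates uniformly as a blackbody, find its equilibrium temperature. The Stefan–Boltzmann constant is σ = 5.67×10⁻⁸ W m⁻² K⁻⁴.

T ≈ 301 K

Power absorbed = (1−a)S·πR²; power emitted = 4πR²σT⁴. Equating and cancelling πR²:
T = ((1−a)S / 4σ)^(1/4) = (1860 / (4 × 5.67×10⁻⁸))^(1/4) = (8.22×10^9)^(1/4).
T = 301 K.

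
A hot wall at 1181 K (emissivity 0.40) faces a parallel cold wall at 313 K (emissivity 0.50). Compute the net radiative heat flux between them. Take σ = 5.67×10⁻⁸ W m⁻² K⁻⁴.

For two large parallel gray plates, q = σ(T₁⁴ − T₂⁴) / (1/ε₁ + 1/ε₂ − 1).
1/ε₁ + 1/ε₂ − 1 = 1/0.40 + 1/0.50 − 1 = 3.500.
T₁⁴ − T₂⁴ = 1.95×10^12 − 9.60×10^9 = 1.94×10^12 K⁴.
q = 5.67×10⁻⁸ × 1.94×10^12 / 3.500 = 31400 W/m².

q ≈ 31400 W/m²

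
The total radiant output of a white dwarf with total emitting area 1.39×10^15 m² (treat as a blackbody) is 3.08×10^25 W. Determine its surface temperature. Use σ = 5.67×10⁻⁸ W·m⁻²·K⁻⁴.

From P = σAT⁴, T = (P / σA)^(1/4) = (3.08×10^25 / (5.67×10⁻⁸ × 1.39×10^15))^(1/4).
T = (3.91×10^17)^(1/4) = 25000 K.

T ≈ 25000 K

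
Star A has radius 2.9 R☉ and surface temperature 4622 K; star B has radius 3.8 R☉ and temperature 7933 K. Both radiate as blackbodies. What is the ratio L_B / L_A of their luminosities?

L = 4πR²σT⁴ ∝ R²T⁴, so L_B/L_A = (3.8/2.9)² × (7933/4622)⁴ = 1.72 × 8.68 = 14.9.

L_B/L_A ≈ 14.9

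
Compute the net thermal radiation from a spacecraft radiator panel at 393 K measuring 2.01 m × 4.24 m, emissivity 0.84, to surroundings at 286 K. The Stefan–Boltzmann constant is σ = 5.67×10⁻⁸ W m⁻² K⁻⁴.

Q ≈ 6970 W

A = 2.01 × 4.24 = 8.52 m².
Q = εσA(T⁴ − T_s⁴). T⁴ − T_s⁴ = (393)⁴ − (286)⁴ = 2.39×10^10 − 6.69×10^9 = 1.72×10^10 K⁴.
Q = 0.84 × 5.67×10⁻⁸ × 8.52 × 1.72×10^10 = 6970 W.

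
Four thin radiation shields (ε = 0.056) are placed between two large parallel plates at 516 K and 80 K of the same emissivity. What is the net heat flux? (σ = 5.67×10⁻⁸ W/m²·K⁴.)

Each of the 5 gaps contributes resistance (2/ε − 1) = 2/0.056 − 1 = 34.71; total = 173.6.
q = σ(T₁⁴ − T₂⁴) / 173.6 = 5.67×10⁻⁸ × 7.09×10^10 / 173.6 = 23.1 W/m².

q ≈ 23.1 W/m²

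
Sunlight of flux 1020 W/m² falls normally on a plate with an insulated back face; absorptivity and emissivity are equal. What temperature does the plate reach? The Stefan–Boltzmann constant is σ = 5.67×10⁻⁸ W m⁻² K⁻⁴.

T ≈ 366 K

Absorbed flux αS = emitted flux εσT⁴ (one radiating face); with α = ε, T = (S/σ)^(1/4).
T = (1020 / 5.67×10⁻⁸)^(1/4) = (1.80×10^10)^(1/4).
T = 366 K.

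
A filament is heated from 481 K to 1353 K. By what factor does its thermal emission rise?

P ∝ T⁴, so the ratio is (1353/481)⁴ = (2.813)⁴ = 62.6.

ratio ≈ 62.6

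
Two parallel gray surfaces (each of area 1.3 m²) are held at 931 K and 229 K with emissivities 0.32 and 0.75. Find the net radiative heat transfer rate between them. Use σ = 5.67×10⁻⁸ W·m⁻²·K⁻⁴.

Q ≈ 16000 W

For two large parallel gray plates, q = σ(T₁⁴ − T₂⁴) / (1/ε₁ + 1/ε₂ − 1).
1/ε₁ + 1/ε₂ − 1 = 1/0.32 + 1/0.75 − 1 = 3.458.
T₁⁴ − T₂⁴ = 7.51×10^11 − 2.75×10^9 = 7.49×10^11 K⁴.
q = 5.67×10⁻⁸ × 7.49×10^11 / 3.458 = 12300 W/m².
Q = q·A = 12300 × 1.3 = 16000 W.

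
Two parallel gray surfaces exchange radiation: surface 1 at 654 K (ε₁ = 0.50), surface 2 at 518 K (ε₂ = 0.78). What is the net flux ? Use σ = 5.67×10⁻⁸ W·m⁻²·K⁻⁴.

For two large parallel gray plates, q = σ(T₁⁴ − T₂⁴) / (1/ε₁ + 1/ε₂ − 1).
1/ε₁ + 1/ε₂ − 1 = 1/0.50 + 1/0.78 − 1 = 2.282.
T₁⁴ − T₂⁴ = 1.83×10^11 − 7.20×10^10 = 1.11×10^11 K⁴.
q = 5.67×10⁻⁸ × 1.11×10^11 / 2.282 = 2760 W/m².

q ≈ 2760 W/m²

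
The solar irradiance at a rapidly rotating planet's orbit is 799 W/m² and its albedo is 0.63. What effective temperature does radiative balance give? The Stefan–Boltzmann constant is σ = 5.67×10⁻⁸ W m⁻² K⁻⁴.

Power absorbed = (1−a)S·πR²; power emitted = 4πR²σT⁴. Equating and cancelling πR²:
T = ((1−a)S / 4σ)^(1/4) = (296 / (4 × 5.67×10⁻⁸))^(1/4) = (1.30×10^9)^(1/4).
T = 190 K.

T ≈ 190 K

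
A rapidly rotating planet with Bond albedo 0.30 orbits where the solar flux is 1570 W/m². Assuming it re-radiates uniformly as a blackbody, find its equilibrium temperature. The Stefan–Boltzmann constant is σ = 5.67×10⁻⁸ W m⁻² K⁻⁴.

T ≈ 264 K

Power absorbed = (1−a)S·πR²; power emitted = 4πR²σT⁴. Equating and cancelling πR²:
T = ((1−a)S / 4σ)^(1/4) = (1100 / (4 × 5.67×10⁻⁸))^(1/4) = (4.85×10^9)^(1/4).
T = 264 K.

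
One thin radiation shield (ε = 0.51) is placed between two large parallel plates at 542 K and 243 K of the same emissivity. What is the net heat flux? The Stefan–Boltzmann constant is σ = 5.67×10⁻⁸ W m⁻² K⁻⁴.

q ≈ 804 W/m²

Each of the 2 gaps contributes resistance (2/ε − 1) = 2/0.51 − 1 = 2.922; total = 5.843.
q = σ(T₁⁴ − T₂⁴) / 5.843 = 5.67×10⁻⁸ × 8.28×10^10 / 5.843 = 804 W/m².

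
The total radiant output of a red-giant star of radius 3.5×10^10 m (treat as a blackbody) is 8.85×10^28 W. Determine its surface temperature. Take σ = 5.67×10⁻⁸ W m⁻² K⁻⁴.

T ≈ 3170 K

A = 4πr² = 4π × (3.5×10^10)² = 1.54×10^22 m².
From P = σAT⁴, T = (P / σA)^(1/4) = (8.85×10^28 / (5.67×10⁻⁸ × 1.54×10^22))^(1/4).
T = (1.01×10^14)^(1/4) = 3170 K.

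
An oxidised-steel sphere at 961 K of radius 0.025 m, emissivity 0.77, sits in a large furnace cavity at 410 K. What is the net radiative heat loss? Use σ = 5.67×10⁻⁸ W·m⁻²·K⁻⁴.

Q ≈ 283 W

A = 4πr² = 4π × (0.025)² = 7.85×10^-3 m².
Q = εσA(T⁴ − T_s⁴). T⁴ − T_s⁴ = (961)⁴ − (410)⁴ = 8.53×10^11 − 2.83×10^10 = 8.25×10^11 K⁴.
Q = 0.77 × 5.67×10⁻⁸ × 7.85×10^-3 × 8.25×10^11 = 283 W.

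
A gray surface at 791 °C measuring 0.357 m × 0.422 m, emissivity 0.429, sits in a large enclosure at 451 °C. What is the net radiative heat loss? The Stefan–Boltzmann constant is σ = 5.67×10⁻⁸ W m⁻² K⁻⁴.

A = 0.357 × 0.422 = 0.151 m².
Convert: 791 °C = 1064 K; 451 °C = 724 K.
Q = εσA(T⁴ − T_s⁴). T⁴ − T_s⁴ = (1064)⁴ − (724)⁴ = 1.28×10^12 − 2.75×10^11 = 1.01×10^12 K⁴.
Q = 0.429 × 5.67×10⁻⁸ × 0.151 × 1.01×10^12 = 3690 W.

Q ≈ 3690 W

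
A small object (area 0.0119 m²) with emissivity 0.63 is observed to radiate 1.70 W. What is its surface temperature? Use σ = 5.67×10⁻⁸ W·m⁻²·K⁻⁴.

T ≈ 251 K

From P = εσAT⁴, T = (P / εσA)^(1/4) = (1.70 / (0.63 × 5.67×10⁻⁸ × 0.0119))^(1/4).
T = (4.00×10^9)^(1/4) = 251 K.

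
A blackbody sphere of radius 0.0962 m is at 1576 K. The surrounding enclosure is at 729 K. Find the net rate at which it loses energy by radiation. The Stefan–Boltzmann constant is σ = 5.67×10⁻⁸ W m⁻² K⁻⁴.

Q ≈ 38800 W

A = 4πr² = 4π × (0.0962)² = 0.116 m².
Q = σA(T⁴ − T_s⁴). T⁴ − T_s⁴ = (1576)⁴ − (729)⁴ = 6.17×10^12 − 2.82×10^11 = 5.89×10^12 K⁴.
Q = 5.67×10⁻⁸ × 0.116 × 5.89×10^12 = 38800 W.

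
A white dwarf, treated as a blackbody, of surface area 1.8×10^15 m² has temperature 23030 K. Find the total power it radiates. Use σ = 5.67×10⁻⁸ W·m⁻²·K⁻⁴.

P ≈ 2.87×10^25 W

P = σAT⁴ = 5.67×10⁻⁸ × 1.80×10^15 × (23030)⁴ = 5.67×10⁻⁸ × 1.80×10^15 × 2.81×10^17.
P = 2.87×10^25 W.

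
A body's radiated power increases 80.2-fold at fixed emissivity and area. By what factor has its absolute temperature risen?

P ∝ T⁴ ⇒ T ∝ P^(1/4), so T scales by (80.2)^(1/4) = 2.99.

factor ≈ 2.99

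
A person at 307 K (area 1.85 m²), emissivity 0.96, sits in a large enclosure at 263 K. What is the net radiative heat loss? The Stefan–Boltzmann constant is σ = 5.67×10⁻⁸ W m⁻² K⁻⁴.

Q = εσA(T⁴ − T_s⁴). T⁴ − T_s⁴ = (307)⁴ − (263)⁴ = 8.88×10^9 − 4.78×10^9 = 4.10×10^9 K⁴.
Q = 0.96 × 5.67×10⁻⁸ × 1.85 × 4.10×10^9 = 413 W.

Q ≈ 413 W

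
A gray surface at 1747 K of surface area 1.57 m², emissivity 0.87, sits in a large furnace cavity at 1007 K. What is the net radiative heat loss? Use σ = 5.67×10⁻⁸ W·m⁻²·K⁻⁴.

Q = εσA(T⁴ − T_s⁴). T⁴ − T_s⁴ = (1747)⁴ − (1007)⁴ = 9.31×10^12 − 1.03×10^12 = 8.29×10^12 K⁴.
Q = 0.87 × 5.67×10⁻⁸ × 1.57 × 8.29×10^12 = 6.42×10^5 W.

Q ≈ 6.42×10^5 W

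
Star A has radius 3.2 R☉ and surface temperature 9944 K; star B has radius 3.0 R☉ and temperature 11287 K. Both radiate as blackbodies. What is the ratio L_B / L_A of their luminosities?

L = 4πR²σT⁴ ∝ R²T⁴, so L_B/L_A = (3.0/3.2)² × (11287/9944)⁴ = 0.879 × 1.66 = 1.46.

L_B/L_A ≈ 1.46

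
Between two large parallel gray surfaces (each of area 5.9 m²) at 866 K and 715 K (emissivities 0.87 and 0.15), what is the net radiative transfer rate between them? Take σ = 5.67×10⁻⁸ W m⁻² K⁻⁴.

For two large parallel gray plates, q = σ(T₁⁴ − T₂⁴) / (1/ε₁ + 1/ε₂ − 1).
1/ε₁ + 1/ε₂ − 1 = 1/0.87 + 1/0.15 − 1 = 6.816.
T₁⁴ − T₂⁴ = 5.62×10^11 − 2.61×10^11 = 3.01×10^11 K⁴.
q = 5.67×10⁻⁸ × 3.01×10^11 / 6.816 = 2500 W/m².
Q = q·A = 2500 × 5.9 = 14800 W.

Q ≈ 14800 W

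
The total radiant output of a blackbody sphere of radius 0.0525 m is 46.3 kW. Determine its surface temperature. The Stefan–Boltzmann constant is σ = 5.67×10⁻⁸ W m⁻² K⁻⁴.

A = 4πr² = 4π × (0.0525)² = 0.0346 m².
From P = σAT⁴, T = (P / σA)^(1/4) = (46300 / (5.67×10⁻⁸ × 0.0346))^(1/4).
T = (2.36×10^13)^(1/4) = 2200 K.

T ≈ 2200 K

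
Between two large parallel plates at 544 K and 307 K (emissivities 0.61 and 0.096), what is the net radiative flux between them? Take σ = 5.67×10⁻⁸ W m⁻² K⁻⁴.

q ≈ 404 W/m²

For two large parallel gray plates, q = σ(T₁⁴ − T₂⁴) / (1/ε₁ + 1/ε₂ − 1).
1/ε₁ + 1/ε₂ − 1 = 1/0.61 + 1/0.096 − 1 = 11.06.
T₁⁴ − T₂⁴ = 8.76×10^10 − 8.88×10^9 = 7.87×10^10 K⁴.
q = 5.67×10⁻⁸ × 7.87×10^10 / 11.06 = 404 W/m².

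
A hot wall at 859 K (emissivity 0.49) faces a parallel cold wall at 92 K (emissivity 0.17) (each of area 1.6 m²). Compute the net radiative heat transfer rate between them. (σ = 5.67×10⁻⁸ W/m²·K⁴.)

Q ≈ 7130 W

For two large parallel gray plates, q = σ(T₁⁴ − T₂⁴) / (1/ε₁ + 1/ε₂ − 1).
1/ε₁ + 1/ε₂ − 1 = 1/0.49 + 1/0.17 − 1 = 6.923.
T₁⁴ − T₂⁴ = 5.44×10^11 − 7.16×10^7 = 5.44×10^11 K⁴.
q = 5.67×10⁻⁸ × 5.44×10^11 / 6.923 = 4460 W/m².
Q = q·A = 4460 × 1.6 = 7130 W.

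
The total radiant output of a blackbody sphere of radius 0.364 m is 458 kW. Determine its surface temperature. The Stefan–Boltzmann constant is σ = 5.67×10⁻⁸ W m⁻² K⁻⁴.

A = 4πr² = 4π × (0.364)² = 1.66 m².
From P = σAT⁴, T = (P / σA)^(1/4) = (4.58×10^5 / (5.67×10⁻⁸ × 1.66))^(1/4).
T = (4.85×10^12)^(1/4) = 1480 K.

T ≈ 1480 K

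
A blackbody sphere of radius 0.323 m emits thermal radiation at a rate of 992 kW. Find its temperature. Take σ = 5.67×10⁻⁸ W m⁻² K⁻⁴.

A = 4πr² = 4π × (0.323)² = 1.31 m².
From P = σAT⁴, T = (P / σA)^(1/4) = (9.92×10^5 / (5.67×10⁻⁸ × 1.31))^(1/4).
T = (1.33×10^13)^(1/4) = 1910 K.

T ≈ 1910 K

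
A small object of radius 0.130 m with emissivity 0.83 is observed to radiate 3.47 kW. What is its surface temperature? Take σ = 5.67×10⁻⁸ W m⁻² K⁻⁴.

T ≈ 768 K

A = 4πr² = 4π × (0.130)² = 0.212 m².
From P = εσAT⁴, T = (P / εσA)^(1/4) = (3470 / (0.83 × 5.67×10⁻⁸ × 0.212))^(1/4).
T = (3.47×10^11)^(1/4) = 768 K.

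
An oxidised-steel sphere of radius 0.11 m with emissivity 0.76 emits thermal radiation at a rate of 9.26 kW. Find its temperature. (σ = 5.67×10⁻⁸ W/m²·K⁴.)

A = 4πr² = 4π × (0.11)² = 0.152 m².
From P = εσAT⁴, T = (P / εσA)^(1/4) = (9260 / (0.76 × 5.67×10⁻⁸ × 0.152))^(1/4).
T = (1.41×10^12)^(1/4) = 1090 K.

T ≈ 1090 K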